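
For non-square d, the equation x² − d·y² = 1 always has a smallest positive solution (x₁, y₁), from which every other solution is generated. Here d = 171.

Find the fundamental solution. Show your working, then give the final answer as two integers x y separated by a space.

√171 → a₀=13, period (13,26); ℓ=2 even so k=1
step 0: (13, 1)  from 13·(1,0) + (0,1)
step 1: (170, 13)  from 13·(13,1) + (1,0)
fundamental: x₁=170, y₁=13  (since 28900 − 171·169 = 1)

170 13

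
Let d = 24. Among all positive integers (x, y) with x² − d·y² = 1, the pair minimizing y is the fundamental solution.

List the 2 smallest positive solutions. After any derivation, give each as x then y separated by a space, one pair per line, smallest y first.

5 1
49 10

d=24: √d = [4; 1,8] (ℓ=2, even), read p_1/q_1
step 0: (4, 1)  from 4·(1,0) + (0,1)
step 1: (5, 1)  from 1·(4,1) + (1,0)
(x₁, y₁) = (5, 1);  5² − 24·1² = 1 ✓
(x_2, y_2) = (5·5 + 24·1·1, 5·1 + 1·5) = (49, 10)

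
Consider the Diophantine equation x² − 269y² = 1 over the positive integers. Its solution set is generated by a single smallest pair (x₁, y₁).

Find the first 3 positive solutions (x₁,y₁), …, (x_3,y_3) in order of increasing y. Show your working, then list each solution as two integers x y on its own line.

√269 → a₀=16, period (2,2,32); ℓ=3 odd so k=5
step 0: (16, 1)  from 16·(1,0) + (0,1)
step 1: (33, 2)  from 2·(16,1) + (1,0)
step 2: (82, 5)  from 2·(33,2) + (16,1)
step 3: (2657, 162)  from 32·(82,5) + (33,2)
step 4: (5396, 329)  from 2·(2657,162) + (82,5)
step 5: (13449, 820)  from 2·(5396,329) + (2657,162)
→ (13449, 820).  Check: 13449²=180875601, 269·820²=180875600, difference 1.
(x_2, y_2) = (13449·13449 + 269·820·820, 13449·820 + 820·13449) = (361751201, 22056360)
(x_3, y_3) = (13449·361751201 + 269·820·22056360, 13449·22056360 + 820·361751201) = (9730383791049, 593271970460)

13449 820
361751201 22056360
9730383791049 593271970460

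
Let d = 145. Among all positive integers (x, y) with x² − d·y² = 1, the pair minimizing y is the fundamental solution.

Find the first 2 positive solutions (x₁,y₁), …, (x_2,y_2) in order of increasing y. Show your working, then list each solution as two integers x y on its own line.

[12; 24] for √145; ℓ=1 ⇒ convergent index 1
i=0: a=12 ⇒ p=12, q=1
i=1: a=24 ⇒ p=289, q=24
→ (289, 24).  Check: 289²=83521, 145·24²=83520, difference 1.
n=2: (289,24)∘(289,24) = (289·289+145·24·24, 289·24+24·289) = (167041,13872)

289 24
167041 13872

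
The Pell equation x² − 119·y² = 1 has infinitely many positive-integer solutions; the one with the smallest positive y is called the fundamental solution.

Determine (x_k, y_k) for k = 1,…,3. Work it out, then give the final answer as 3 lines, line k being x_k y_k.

√119 = [10; 1,9,1,20, …], period ℓ=4 (even) → k=3
i=0: a=10 ⇒ p=10, q=1
…
i=2: a=9 ⇒ p=109, q=10
i=3: a=1 ⇒ p=120, q=11
→ (120, 11).  Check: 120²=14400, 119·11²=14399, difference 1.
(x_2, y_2) = (120·120 + 119·11·11, 120·11 + 11·120) = (28799, 2640)
(x_3, y_3) = (120·28799 + 119·11·2640, 120·2640 + 11·28799) = (6911640, 633589)

120 11
28799 2640
6911640 633589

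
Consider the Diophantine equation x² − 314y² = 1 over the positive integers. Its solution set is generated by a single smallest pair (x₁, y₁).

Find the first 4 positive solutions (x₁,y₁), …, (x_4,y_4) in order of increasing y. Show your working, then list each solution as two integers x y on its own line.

392499 22150
308110930001 17387705700
241866463828532499 13649314199066450
189864690372162243720001 10714684347621377411400

[17; 1,2,1,1,2,1,34] for √314; ℓ=7 ⇒ convergent index 13
k=0  a_k=17  p_k/q_k = 17/1
…
k=3  a_k=1  p_k/q_k = 71/4
k=4  a_k=1  p_k/q_k = 124/7
…
k=7  a_k=34  p_k/q_k = 15381/868
k=8  a_k=1  p_k/q_k = 15824/893
…
k=12  a_k=2  p_k/q_k = 282617/15949
k=13  a_k=1  p_k/q_k = 392499/22150
(x₁, y₁) = (392499, 22150);  392499² − 314·22150² = 1 ✓
n=2: (392499,22150)∘(392499,22150) = (392499·392499+314·22150·22150, 392499·22150+22150·392499) = (308110930001,17387705700)
n=3: (308110930001,17387705700)∘(392499,22150) = (392499·308110930001+314·22150·17387705700, 392499·17387705700+22150·308110930001) = (241866463828532499,13649314199066450)
n=4: (241866463828532499,13649314199066450)∘(392499,22150) = (392499·241866463828532499+314·22150·13649314199066450, 392499·13649314199066450+22150·241866463828532499) = (189864690372162243720001,10714684347621377411400)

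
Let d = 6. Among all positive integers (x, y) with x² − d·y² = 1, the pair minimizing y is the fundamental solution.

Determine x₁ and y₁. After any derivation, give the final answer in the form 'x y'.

5 2

[2; 2,4] for √6; ℓ=2 ⇒ convergent index 1
k=0  a_k=2  p_k/q_k = 2/1
k=1  a_k=2  p_k/q_k = 5/2
fundamental: x₁=5, y₁=2  (since 25 − 6·4 = 1)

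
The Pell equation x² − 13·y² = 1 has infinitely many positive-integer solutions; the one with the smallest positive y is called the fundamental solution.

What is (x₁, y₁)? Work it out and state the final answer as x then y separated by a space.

√13 → a₀=3, period (1,1,1,1,6); ℓ=5 odd so k=9
step 0: (3, 1)  from 3·(1,0) + (0,1)
step 1: (4, 1)  from 1·(3,1) + (1,0)
…
step 4: (18, 5)  from 1·(11,3) + (7,2)
…
step 8: (393, 109)  from 1·(256,71) + (137,38)
step 9: (649, 180)  from 1·(393,109) + (256,71)
→ (649, 180).  Check: 649²=421201, 13·180²=421200, difference 1.

649 180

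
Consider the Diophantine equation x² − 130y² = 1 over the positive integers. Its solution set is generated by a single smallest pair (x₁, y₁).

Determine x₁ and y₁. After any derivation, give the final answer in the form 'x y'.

6499 570

√130 = [11; 2,2,22, …], period ℓ=3 (odd) → k=5
k=0  a_k=11  p_k/q_k = 11/1
k=1  a_k=2  p_k/q_k = 23/2
…
k=3  a_k=22  p_k/q_k = 1277/112
k=4  a_k=2  p_k/q_k = 2611/229
k=5  a_k=2  p_k/q_k = 6499/570
(x₁, y₁) = (6499, 570);  6499² − 130·570² = 1 ✓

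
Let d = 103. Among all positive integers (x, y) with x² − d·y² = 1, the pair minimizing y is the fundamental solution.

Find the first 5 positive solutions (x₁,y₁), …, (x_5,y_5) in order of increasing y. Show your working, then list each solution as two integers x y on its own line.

[10; 6,1,2,1,1,9,1,1,2,1,6,20] for √103; ℓ=12 ⇒ convergent index 11
step 0: (10, 1)  from 10·(1,0) + (0,1)
…
step 2: (71, 7)  from 1·(61,6) + (10,1)
…
step 5: (477, 47)  from 1·(274,27) + (203,20)
…
step 8: (9611, 947)  from 1·(5044,497) + (4567,450)
…
step 10: (33877, 3338)  from 1·(24266,2391) + (9611,947)
step 11: (227528, 22419)  from 6·(33877,3338) + (24266,2391)
fundamental: x₁=227528, y₁=22419  (since 51768990784 − 103·502611561 = 1)
(227528+22419√103)^2 = 103537981567 + 10201900464√103
(227528+22419√103)^3 = 47115579739725224 + 4642436017523565√103
(227528+22419√103)^4 = 21440227253936863550977 + 2112568364380001494176√103
(227528+22419√103)^5 = 9756504053220377800313664488 + 961336909616663523916230291√103

227528 22419
103537981567 10201900464
47115579739725224 4642436017523565
21440227253936863550977 2112568364380001494176
9756504053220377800313664488 961336909616663523916230291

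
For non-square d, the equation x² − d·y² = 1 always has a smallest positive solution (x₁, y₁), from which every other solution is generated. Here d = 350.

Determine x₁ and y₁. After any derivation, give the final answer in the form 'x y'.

449 24

d=350: √d = [18; 1,2,2,2,1,36] (ℓ=6, even), read p_5/q_5
i=0: a=18 ⇒ p=18, q=1
…
i=2: a=2 ⇒ p=56, q=3
…
i=4: a=2 ⇒ p=318, q=17
i=5: a=1 ⇒ p=449, q=24
→ (449, 24).  Check: 449²=201601, 350·24²=201600, difference 1.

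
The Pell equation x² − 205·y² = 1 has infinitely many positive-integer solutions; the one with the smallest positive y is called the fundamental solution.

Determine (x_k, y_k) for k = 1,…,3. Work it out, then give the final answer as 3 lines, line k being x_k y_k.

39689 2772
3150433441 220035816
250075105640009 17466002999676

√205 → a₀=14, period (3,6,1,4,1,6,3,28); ℓ=8 even so k=7
k=0  a_k=14  p_k/q_k = 14/1
…
k=6  a_k=6  p_k/q_k = 12614/881
k=7  a_k=3  p_k/q_k = 39689/2772
→ (39689, 2772).  Check: 39689²=1575216721, 205·2772²=1575216720, difference 1.
(39689+2772√205)^2 = 3150433441 + 220035816√205
(39689+2772√205)^3 = 250075105640009 + 17466002999676√205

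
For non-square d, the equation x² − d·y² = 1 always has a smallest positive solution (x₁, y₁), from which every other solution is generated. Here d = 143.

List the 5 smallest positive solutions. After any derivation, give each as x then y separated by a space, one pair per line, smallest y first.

√143 = [11; 1,22, …], period ℓ=2 (even) → k=1
a_0=11:  p_0=11·1+0=11,  q_0=11·0+1=1
a_1=1:  p_1=1·11+1=12,  q_1=1·1+0=1
fundamental: x₁=12, y₁=1  (since 144 − 143·1 = 1)
n=2: (12,1)∘(12,1) = (12·12+143·1·1, 12·1+1·12) = (287,24)
n=3: (287,24)∘(12,1) = (12·287+143·1·24, 12·24+1·287) = (6876,575)
n=4: (6876,575)∘(12,1) = (12·6876+143·1·575, 12·575+1·6876) = (164737,13776)
n=5: (164737,13776)∘(12,1) = (12·164737+143·1·13776, 12·13776+1·164737) = (3946812,330049)

12 1
287 24
6876 575
164737 13776
3946812 330049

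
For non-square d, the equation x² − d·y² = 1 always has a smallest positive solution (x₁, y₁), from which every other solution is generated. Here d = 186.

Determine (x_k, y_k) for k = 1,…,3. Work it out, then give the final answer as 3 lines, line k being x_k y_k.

7501 550
112530001 8251100
1688175067501 123783001650

[13; 1,1,1,3,4,3,1,1,1,26] for √186; ℓ=10 ⇒ convergent index 9
step 0: (13, 1)  from 13·(1,0) + (0,1)
step 1: (14, 1)  from 1·(13,1) + (1,0)
step 2: (27, 2)  from 1·(14,1) + (13,1)
step 3: (41, 3)  from 1·(27,2) + (14,1)
step 4: (150, 11)  from 3·(41,3) + (27,2)
…
step 8: (4787, 351)  from 1·(2714,199) + (2073,152)
step 9: (7501, 550)  from 1·(4787,351) + (2714,199)
(x₁, y₁) = (7501, 550);  7501² − 186·550² = 1 ✓
(x_2, y_2) = (7501·7501 + 186·550·550, 7501·550 + 550·7501) = (112530001, 8251100)
(x_3, y_3) = (7501·112530001 + 186·550·8251100, 7501·8251100 + 550·112530001) = (1688175067501, 123783001650)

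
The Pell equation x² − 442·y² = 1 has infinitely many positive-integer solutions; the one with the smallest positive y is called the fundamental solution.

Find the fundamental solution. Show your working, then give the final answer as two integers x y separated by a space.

883 42

√442 = [21; 42, …], period ℓ=1 (odd) → k=1
k=0  a_k=21  p_k/q_k = 21/1
k=1  a_k=42  p_k/q_k = 883/42
→ (883, 42).  Check: 883²=779689, 442·42²=779688, difference 1.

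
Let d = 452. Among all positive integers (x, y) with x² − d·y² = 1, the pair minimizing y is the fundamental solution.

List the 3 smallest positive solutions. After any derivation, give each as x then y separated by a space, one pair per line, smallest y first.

d=452: √d = [21; 3,1,5,3,10,3,5,1,3,42] (ℓ=10, even), read p_9/q_9
step 0: (21, 1)  from 21·(1,0) + (0,1)
step 1: (64, 3)  from 3·(21,1) + (1,0)
step 2: (85, 4)  from 1·(64,3) + (21,1)
…
step 4: (1552, 73)  from 3·(489,23) + (85,4)
step 5: (16009, 753)  from 10·(1552,73) + (489,23)
step 6: (49579, 2332)  from 3·(16009,753) + (1552,73)
…
step 8: (313483, 14745)  from 1·(263904,12413) + (49579,2332)
step 9: (1204353, 56648)  from 3·(313483,14745) + (263904,12413)
(x₁, y₁) = (1204353, 56648);  1204353² − 452·56648² = 1 ✓
(1204353+56648√452)^2 = 2900932297217 + 136448377488√452
(1204353+56648√452)^3 = 6987493029899166849 + 328664025545553880√452

1204353 56648
2900932297217 136448377488
6987493029899166849 328664025545553880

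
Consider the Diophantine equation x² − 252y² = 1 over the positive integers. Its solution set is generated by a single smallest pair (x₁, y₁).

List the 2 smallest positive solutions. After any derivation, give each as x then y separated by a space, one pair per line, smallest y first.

d=252: √d = [15; 1,6,1,30] (ℓ=4, even), read p_3/q_3
step 0: (15, 1)  from 15·(1,0) + (0,1)
…
step 2: (111, 7)  from 6·(16,1) + (15,1)
step 3: (127, 8)  from 1·(111,7) + (16,1)
→ (127, 8).  Check: 127²=16129, 252·8²=16128, difference 1.
(x_2, y_2) = (127·127 + 252·8·8, 127·8 + 8·127) = (32257, 2032)

127 8
32257 2032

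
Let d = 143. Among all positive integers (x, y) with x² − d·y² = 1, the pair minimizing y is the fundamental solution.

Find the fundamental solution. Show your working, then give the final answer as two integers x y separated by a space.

[11; 1,22] for √143; ℓ=2 ⇒ convergent index 1
a_0=11:  p_0=11·1+0=11,  q_0=11·0+1=1
a_1=1:  p_1=1·11+1=12,  q_1=1·1+0=1
→ (12, 1).  Check: 12²=144, 143·1²=143, difference 1.

12 1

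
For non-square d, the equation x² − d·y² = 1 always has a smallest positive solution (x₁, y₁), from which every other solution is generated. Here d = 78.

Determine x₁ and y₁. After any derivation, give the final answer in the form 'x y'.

√78 = [8; 1,4,1,16, …], period ℓ=4 (even) → k=3
a_0=8:  p_0=8·1+0=8,  q_0=8·0+1=1
…
a_2=4:  p_2=4·9+8=44,  q_2=4·1+1=5
a_3=1:  p_3=1·44+9=53,  q_3=1·5+1=6
(x₁, y₁) = (53, 6);  53² − 78·6² = 1 ✓

53 6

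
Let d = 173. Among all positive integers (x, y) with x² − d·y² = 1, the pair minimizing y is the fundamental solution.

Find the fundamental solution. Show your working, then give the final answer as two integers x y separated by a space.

2499849 190060

√173 = [13; 6,1,1,6,26, …], period ℓ=5 (odd) → k=9
a_0=13:  p_0=13·1+0=13,  q_0=13·0+1=1
a_1=6:  p_1=6·13+1=79,  q_1=6·1+0=6
a_2=1:  p_2=1·79+13=92,  q_2=1·6+1=7
…
a_7=1:  p_7=1·176552+29239=205791,  q_7=1·13423+2223=15646
a_8=1:  p_8=1·205791+176552=382343,  q_8=1·15646+13423=29069
a_9=6:  p_9=6·382343+205791=2499849,  q_9=6·29069+15646=190060
fundamental: x₁=2499849, y₁=190060  (since 6249245022801 − 173·36122803600 = 1)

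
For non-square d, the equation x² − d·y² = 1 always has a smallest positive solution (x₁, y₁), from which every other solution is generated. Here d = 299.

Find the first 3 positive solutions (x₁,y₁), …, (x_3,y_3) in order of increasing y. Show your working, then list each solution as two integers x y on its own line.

d=299: √d = [17; 3,2,3,34] (ℓ=4, even), read p_3/q_3
a_0=17:  p_0=17·1+0=17,  q_0=17·0+1=1
…
a_2=2:  p_2=2·52+17=121,  q_2=2·3+1=7
a_3=3:  p_3=3·121+52=415,  q_3=3·7+3=24
fundamental: x₁=415, y₁=24  (since 172225 − 299·576 = 1)
k=2:  x_2 = 415·415+299·24·24 = 344449,  y_2 = 415·24+24·415 = 19920
k=3:  x_3 = 415·344449+299·24·19920 = 285892255,  y_3 = 415·19920+24·344449 = 16533576

415 24
344449 19920
285892255 16533576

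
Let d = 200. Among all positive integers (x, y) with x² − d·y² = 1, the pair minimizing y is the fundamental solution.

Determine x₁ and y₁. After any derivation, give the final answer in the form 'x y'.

√200 → a₀=14, period (7,28); ℓ=2 even so k=1
i=0: a=14 ⇒ p=14, q=1
i=1: a=7 ⇒ p=99, q=7
→ (99, 7).  Check: 99²=9801, 200·7²=9800, difference 1.

99 7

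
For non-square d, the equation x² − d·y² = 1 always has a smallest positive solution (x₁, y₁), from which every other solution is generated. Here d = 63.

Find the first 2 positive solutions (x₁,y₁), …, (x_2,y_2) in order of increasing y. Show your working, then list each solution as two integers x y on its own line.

8 1
127 16

d=63: √d = [7; 1,14] (ℓ=2, even), read p_1/q_1
a_0=7:  p_0=7·1+0=7,  q_0=7·0+1=1
a_1=1:  p_1=1·7+1=8,  q_1=1·1+0=1
(x₁, y₁) = (8, 1);  8² − 63·1² = 1 ✓
(8+1√63)^2 = 127 + 16√63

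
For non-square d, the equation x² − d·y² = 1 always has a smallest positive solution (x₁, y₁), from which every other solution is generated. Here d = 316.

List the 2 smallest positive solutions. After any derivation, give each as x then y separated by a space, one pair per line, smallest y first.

12799 720
327628801 18430560

[17; 1,3,2,8,2,3,1,34] for √316; ℓ=8 ⇒ convergent index 7
k=0  a_k=17  p_k/q_k = 17/1
…
k=2  a_k=3  p_k/q_k = 71/4
k=3  a_k=2  p_k/q_k = 160/9
…
k=5  a_k=2  p_k/q_k = 2862/161
k=6  a_k=3  p_k/q_k = 9937/559
k=7  a_k=1  p_k/q_k = 12799/720
(x₁, y₁) = (12799, 720);  12799² − 316·720² = 1 ✓
k=2:  x_2 = 12799·12799+316·720·720 = 327628801,  y_2 = 12799·720+720·12799 = 18430560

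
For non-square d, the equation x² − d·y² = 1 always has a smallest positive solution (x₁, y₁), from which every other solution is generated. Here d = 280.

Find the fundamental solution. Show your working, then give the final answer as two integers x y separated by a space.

d=280: √d = [16; 1,2,1,2,1,32] (ℓ=6, even), read p_5/q_5
step 0: (16, 1)  from 16·(1,0) + (0,1)
…
step 2: (50, 3)  from 2·(17,1) + (16,1)
step 3: (67, 4)  from 1·(50,3) + (17,1)
step 4: (184, 11)  from 2·(67,4) + (50,3)
step 5: (251, 15)  from 1·(184,11) + (67,4)
fundamental: x₁=251, y₁=15  (since 63001 − 280·225 = 1)

251 15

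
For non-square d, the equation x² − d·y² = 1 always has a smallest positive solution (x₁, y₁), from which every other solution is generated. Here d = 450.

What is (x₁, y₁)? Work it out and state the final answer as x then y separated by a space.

[21; 4,1,2,4,2,1,4,42] for √450; ℓ=8 ⇒ convergent index 7
step 0: (21, 1)  from 21·(1,0) + (0,1)
step 1: (85, 4)  from 4·(21,1) + (1,0)
step 2: (106, 5)  from 1·(85,4) + (21,1)
step 3: (297, 14)  from 2·(106,5) + (85,4)
step 4: (1294, 61)  from 4·(297,14) + (106,5)
…
step 6: (4179, 197)  from 1·(2885,136) + (1294,61)
step 7: (19601, 924)  from 4·(4179,197) + (2885,136)
→ (19601, 924).  Check: 19601²=384199201, 450·924²=384199200, difference 1.

19601 924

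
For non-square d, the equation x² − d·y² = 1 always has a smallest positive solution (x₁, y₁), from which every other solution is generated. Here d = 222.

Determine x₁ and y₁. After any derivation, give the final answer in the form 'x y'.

d=222: √d = [14; 1,8,1,28] (ℓ=4, even), read p_3/q_3
i=0: a=14 ⇒ p=14, q=1
…
i=2: a=8 ⇒ p=134, q=9
i=3: a=1 ⇒ p=149, q=10
(x₁, y₁) = (149, 10);  149² − 222·10² = 1 ✓

149 10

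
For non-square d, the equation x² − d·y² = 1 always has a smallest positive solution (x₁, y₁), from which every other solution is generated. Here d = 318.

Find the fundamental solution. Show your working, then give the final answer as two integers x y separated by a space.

107 6

d=318: √d = [17; 1,4,1,34] (ℓ=4, even), read p_3/q_3
a_0=17:  p_0=17·1+0=17,  q_0=17·0+1=1
…
a_2=4:  p_2=4·18+17=89,  q_2=4·1+1=5
a_3=1:  p_3=1·89+18=107,  q_3=1·5+1=6
fundamental: x₁=107, y₁=6  (since 11449 − 318·36 = 1)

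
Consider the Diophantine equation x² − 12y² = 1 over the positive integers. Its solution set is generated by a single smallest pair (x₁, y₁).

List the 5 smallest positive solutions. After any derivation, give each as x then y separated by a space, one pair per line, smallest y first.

7 2
97 28
1351 390
18817 5432
262087 75658

[3; 2,6] for √12; ℓ=2 ⇒ convergent index 1
step 0: (3, 1)  from 3·(1,0) + (0,1)
step 1: (7, 2)  from 2·(3,1) + (1,0)
fundamental: x₁=7, y₁=2  (since 49 − 12·4 = 1)
k=2:  x_2 = 7·7+12·2·2 = 97,  y_2 = 7·2+2·7 = 28
k=3:  x_3 = 7·97+12·2·28 = 1351,  y_3 = 7·28+2·97 = 390
k=4:  x_4 = 7·1351+12·2·390 = 18817,  y_4 = 7·390+2·1351 = 5432
k=5:  x_5 = 7·18817+12·2·5432 = 262087,  y_5 = 7·5432+2·18817 = 75658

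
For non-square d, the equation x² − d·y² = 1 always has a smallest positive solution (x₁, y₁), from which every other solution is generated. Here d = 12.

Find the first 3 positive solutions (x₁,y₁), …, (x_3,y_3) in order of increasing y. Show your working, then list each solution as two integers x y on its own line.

7 2
97 28
1351 390

[3; 2,6] for √12; ℓ=2 ⇒ convergent index 1
a_0=3:  p_0=3·1+0=3,  q_0=3·0+1=1
a_1=2:  p_1=2·3+1=7,  q_1=2·1+0=2
fundamental: x₁=7, y₁=2  (since 49 − 12·4 = 1)
n=2: (7,2)∘(7,2) = (7·7+12·2·2, 7·2+2·7) = (97,28)
n=3: (97,28)∘(7,2) = (7·97+12·2·28, 7·28+2·97) = (1351,390)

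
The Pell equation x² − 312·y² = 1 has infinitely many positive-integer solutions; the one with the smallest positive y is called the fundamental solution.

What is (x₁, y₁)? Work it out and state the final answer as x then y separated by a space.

53 3

√312 → a₀=17, period (1,1,1,34); ℓ=4 even so k=3
step 0: (17, 1)  from 17·(1,0) + (0,1)
…
step 2: (35, 2)  from 1·(18,1) + (17,1)
step 3: (53, 3)  from 1·(35,2) + (18,1)
fundamental: x₁=53, y₁=3  (since 2809 − 312·9 = 1)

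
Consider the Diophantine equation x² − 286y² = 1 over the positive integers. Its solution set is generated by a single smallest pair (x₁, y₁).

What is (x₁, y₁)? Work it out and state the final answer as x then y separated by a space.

561835 33222

[16; 1,10,3,3,2,3,3,10,1,32] for √286; ℓ=10 ⇒ convergent index 9
i=0: a=16 ⇒ p=16, q=1
…
i=5: a=2 ⇒ p=4397, q=260
…
i=7: a=3 ⇒ p=49703, q=2939
i=8: a=10 ⇒ p=512132, q=30283
i=9: a=1 ⇒ p=561835, q=33222
(x₁, y₁) = (561835, 33222);  561835² − 286·33222² = 1 ✓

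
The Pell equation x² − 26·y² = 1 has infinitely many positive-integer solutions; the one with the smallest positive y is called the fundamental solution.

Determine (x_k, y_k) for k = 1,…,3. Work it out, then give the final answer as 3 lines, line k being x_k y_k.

51 10
5201 1020
530451 104030

[5; 10] for √26; ℓ=1 ⇒ convergent index 1
k=0  a_k=5  p_k/q_k = 5/1
k=1  a_k=10  p_k/q_k = 51/10
(x₁, y₁) = (51, 10);  51² − 26·10² = 1 ✓
(51+10√26)^2 = 5201 + 1020√26
(51+10√26)^3 = 530451 + 104030√26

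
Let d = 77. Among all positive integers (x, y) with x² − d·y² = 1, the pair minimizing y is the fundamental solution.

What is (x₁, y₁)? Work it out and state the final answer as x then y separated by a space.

[8; 1,3,2,3,1,16] for √77; ℓ=6 ⇒ convergent index 5
step 0: (8, 1)  from 8·(1,0) + (0,1)
step 1: (9, 1)  from 1·(8,1) + (1,0)
…
step 3: (79, 9)  from 2·(35,4) + (9,1)
step 4: (272, 31)  from 3·(79,9) + (35,4)
step 5: (351, 40)  from 1·(272,31) + (79,9)
→ (351, 40).  Check: 351²=123201, 77·40²=123200, difference 1.

351 40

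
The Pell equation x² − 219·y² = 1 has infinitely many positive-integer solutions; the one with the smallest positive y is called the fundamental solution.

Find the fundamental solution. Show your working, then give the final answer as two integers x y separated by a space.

74 5

d=219: √d = [14; 1,3,1,28] (ℓ=4, even), read p_3/q_3
k=0  a_k=14  p_k/q_k = 14/1
k=1  a_k=1  p_k/q_k = 15/1
k=2  a_k=3  p_k/q_k = 59/4
k=3  a_k=1  p_k/q_k = 74/5
(x₁, y₁) = (74, 5);  74² − 219·5² = 1 ✓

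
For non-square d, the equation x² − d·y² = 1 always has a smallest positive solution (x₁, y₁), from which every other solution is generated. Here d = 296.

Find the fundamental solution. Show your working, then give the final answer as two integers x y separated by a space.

[17; 4,1,7,1,4,34] for √296; ℓ=6 ⇒ convergent index 5
i=0: a=17 ⇒ p=17, q=1
…
i=3: a=7 ⇒ p=671, q=39
i=4: a=1 ⇒ p=757, q=44
i=5: a=4 ⇒ p=3699, q=215
→ (3699, 215).  Check: 3699²=13682601, 296·215²=13682600, difference 1.

3699 215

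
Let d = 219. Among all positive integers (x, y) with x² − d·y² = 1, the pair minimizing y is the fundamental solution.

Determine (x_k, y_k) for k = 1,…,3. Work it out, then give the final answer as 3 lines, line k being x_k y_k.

[14; 1,3,1,28] for √219; ℓ=4 ⇒ convergent index 3
step 0: (14, 1)  from 14·(1,0) + (0,1)
…
step 2: (59, 4)  from 3·(15,1) + (14,1)
step 3: (74, 5)  from 1·(59,4) + (15,1)
(x₁, y₁) = (74, 5);  74² − 219·5² = 1 ✓
k=2:  x_2 = 74·74+219·5·5 = 10951,  y_2 = 74·5+5·74 = 740
k=3:  x_3 = 74·10951+219·5·740 = 1620674,  y_3 = 74·740+5·10951 = 109515

74 5
10951 740
1620674 109515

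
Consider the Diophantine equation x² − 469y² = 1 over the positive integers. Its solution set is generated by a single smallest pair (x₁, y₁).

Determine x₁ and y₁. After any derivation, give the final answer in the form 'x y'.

[21; 1,1,1,10,6,10,1,1,1,42] for √469; ℓ=10 ⇒ convergent index 9
k=0  a_k=21  p_k/q_k = 21/1
…
k=6  a_k=10  p_k/q_k = 42923/1982
…
k=8  a_k=1  p_k/q_k = 90069/4159
k=9  a_k=1  p_k/q_k = 137215/6336
fundamental: x₁=137215, y₁=6336  (since 18827956225 − 469·40144896 = 1)

137215 6336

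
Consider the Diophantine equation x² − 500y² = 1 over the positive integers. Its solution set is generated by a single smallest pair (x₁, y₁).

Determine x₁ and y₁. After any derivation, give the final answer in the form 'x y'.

930249 41602

[22; 2,1,3,2,1,…,1,2,44] for √500; ℓ=14 ⇒ convergent index 13
i=0: a=22 ⇒ p=22, q=1
i=1: a=2 ⇒ p=45, q=2
i=2: a=1 ⇒ p=67, q=3
i=3: a=3 ⇒ p=246, q=11
i=4: a=2 ⇒ p=559, q=25
…
i=6: a=1 ⇒ p=1364, q=61
i=7: a=10 ⇒ p=14445, q=646
i=8: a=1 ⇒ p=15809, q=707
i=9: a=1 ⇒ p=30254, q=1353
…
i=11: a=3 ⇒ p=259205, q=11592
i=12: a=1 ⇒ p=335522, q=15005
i=13: a=2 ⇒ p=930249, q=41602
(x₁, y₁) = (930249, 41602);  930249² − 500·41602² = 1 ✓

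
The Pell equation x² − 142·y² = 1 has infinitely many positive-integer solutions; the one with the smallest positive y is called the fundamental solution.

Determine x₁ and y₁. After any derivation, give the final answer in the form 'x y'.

143 12

d=142: √d = [11; 1,10,1,22] (ℓ=4, even), read p_3/q_3
k=0  a_k=11  p_k/q_k = 11/1
…
k=2  a_k=10  p_k/q_k = 131/11
k=3  a_k=1  p_k/q_k = 143/12
fundamental: x₁=143, y₁=12  (since 20449 − 142·144 = 1)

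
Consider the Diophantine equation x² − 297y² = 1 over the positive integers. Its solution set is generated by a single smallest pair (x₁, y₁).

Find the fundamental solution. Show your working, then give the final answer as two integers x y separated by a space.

48599 2820

√297 = [17; 4,3,1,1,2,1,1,3,4,34, …], period ℓ=10 (even) → k=9
step 0: (17, 1)  from 17·(1,0) + (0,1)
step 1: (69, 4)  from 4·(17,1) + (1,0)
step 2: (224, 13)  from 3·(69,4) + (17,1)
step 3: (293, 17)  from 1·(224,13) + (69,4)
step 4: (517, 30)  from 1·(293,17) + (224,13)
…
step 6: (1844, 107)  from 1·(1327,77) + (517,30)
step 7: (3171, 184)  from 1·(1844,107) + (1327,77)
step 8: (11357, 659)  from 3·(3171,184) + (1844,107)
step 9: (48599, 2820)  from 4·(11357,659) + (3171,184)
(x₁, y₁) = (48599, 2820);  48599² − 297·2820² = 1 ✓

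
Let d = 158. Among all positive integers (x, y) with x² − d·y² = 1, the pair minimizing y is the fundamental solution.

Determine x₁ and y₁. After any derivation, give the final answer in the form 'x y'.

√158 → a₀=12, period (1,1,3,12,3,1,1,24); ℓ=8 even so k=7
step 0: (12, 1)  from 12·(1,0) + (0,1)
step 1: (13, 1)  from 1·(12,1) + (1,0)
step 2: (25, 2)  from 1·(13,1) + (12,1)
…
step 6: (4412, 351)  from 1·(3331,265) + (1081,86)
step 7: (7743, 616)  from 1·(4412,351) + (3331,265)
fundamental: x₁=7743, y₁=616  (since 59954049 − 158·379456 = 1)

7743 616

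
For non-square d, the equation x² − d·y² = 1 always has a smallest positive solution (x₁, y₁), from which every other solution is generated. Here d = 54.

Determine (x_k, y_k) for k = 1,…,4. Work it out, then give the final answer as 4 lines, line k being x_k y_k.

d=54: √d = [7; 2,1,6,1,2,14] (ℓ=6, even), read p_5/q_5
k=0  a_k=7  p_k/q_k = 7/1
…
k=2  a_k=1  p_k/q_k = 22/3
…
k=4  a_k=1  p_k/q_k = 169/23
k=5  a_k=2  p_k/q_k = 485/66
(x₁, y₁) = (485, 66);  485² − 54·66² = 1 ✓
(485+66√54)^2 = 470449 + 64020√54
(485+66√54)^3 = 456335045 + 62099334√54
(485+66√54)^4 = 442644523201 + 60236289960√54

485 66
470449 64020
456335045 62099334
442644523201 60236289960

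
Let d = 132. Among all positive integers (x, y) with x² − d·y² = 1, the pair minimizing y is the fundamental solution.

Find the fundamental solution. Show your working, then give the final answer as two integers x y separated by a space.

23 2

√132 = [11; 2,22, …], period ℓ=2 (even) → k=1
i=0: a=11 ⇒ p=11, q=1
i=1: a=2 ⇒ p=23, q=2
→ (23, 2).  Check: 23²=529, 132·2²=528, difference 1.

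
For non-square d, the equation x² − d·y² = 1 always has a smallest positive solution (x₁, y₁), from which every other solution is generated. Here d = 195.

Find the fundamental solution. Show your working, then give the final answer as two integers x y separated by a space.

14 1

√195 = [13; 1,26, …], period ℓ=2 (even) → k=1
k=0  a_k=13  p_k/q_k = 13/1
k=1  a_k=1  p_k/q_k = 14/1
(x₁, y₁) = (14, 1);  14² − 195·1² = 1 ✓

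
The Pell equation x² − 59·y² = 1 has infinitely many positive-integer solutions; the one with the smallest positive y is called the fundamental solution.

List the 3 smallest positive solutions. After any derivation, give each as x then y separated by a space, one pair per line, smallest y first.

530 69
561799 73140
595506410 77528331

[7; 1,2,7,2,1,14] for √59; ℓ=6 ⇒ convergent index 5
a_0=7:  p_0=7·1+0=7,  q_0=7·0+1=1
a_1=1:  p_1=1·7+1=8,  q_1=1·1+0=1
a_2=2:  p_2=2·8+7=23,  q_2=2·1+1=3
…
a_4=2:  p_4=2·169+23=361,  q_4=2·22+3=47
a_5=1:  p_5=1·361+169=530,  q_5=1·47+22=69
(x₁, y₁) = (530, 69);  530² − 59·69² = 1 ✓
(530+69√59)^2 = 561799 + 73140√59
(530+69√59)^3 = 595506410 + 77528331√59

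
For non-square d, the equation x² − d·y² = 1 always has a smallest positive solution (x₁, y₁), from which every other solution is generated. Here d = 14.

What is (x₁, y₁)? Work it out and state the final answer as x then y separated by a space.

15 4

[3; 1,2,1,6] for √14; ℓ=4 ⇒ convergent index 3
i=0: a=3 ⇒ p=3, q=1
…
i=2: a=2 ⇒ p=11, q=3
i=3: a=1 ⇒ p=15, q=4
fundamental: x₁=15, y₁=4  (since 225 − 14·16 = 1)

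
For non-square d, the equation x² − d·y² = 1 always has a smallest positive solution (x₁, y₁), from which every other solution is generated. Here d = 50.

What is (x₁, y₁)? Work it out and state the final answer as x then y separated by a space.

99 14

√50 = [7; 14, …], period ℓ=1 (odd) → k=1
k=0  a_k=7  p_k/q_k = 7/1
k=1  a_k=14  p_k/q_k = 99/14
fundamental: x₁=99, y₁=14  (since 9801 − 50·196 = 1)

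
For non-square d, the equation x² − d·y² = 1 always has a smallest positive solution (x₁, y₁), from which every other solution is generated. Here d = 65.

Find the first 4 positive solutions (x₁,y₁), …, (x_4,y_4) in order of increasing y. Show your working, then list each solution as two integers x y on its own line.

[8; 16] for √65; ℓ=1 ⇒ convergent index 1
i=0: a=8 ⇒ p=8, q=1
i=1: a=16 ⇒ p=129, q=16
→ (129, 16).  Check: 129²=16641, 65·16²=16640, difference 1.
(x_2, y_2) = (129·129 + 65·16·16, 129·16 + 16·129) = (33281, 4128)
(x_3, y_3) = (129·33281 + 65·16·4128, 129·4128 + 16·33281) = (8586369, 1065008)
(x_4, y_4) = (129·8586369 + 65·16·1065008, 129·1065008 + 16·8586369) = (2215249921, 274767936)

129 16
33281 4128
8586369 1065008
2215249921 274767936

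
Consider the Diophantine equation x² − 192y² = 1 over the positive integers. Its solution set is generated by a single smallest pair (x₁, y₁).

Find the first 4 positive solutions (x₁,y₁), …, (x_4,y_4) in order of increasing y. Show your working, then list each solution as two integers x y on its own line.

97 7
18817 1358
3650401 263445
708158977 51106972

√192 → a₀=13, period (1,5,1,26); ℓ=4 even so k=3
step 0: (13, 1)  from 13·(1,0) + (0,1)
…
step 2: (83, 6)  from 5·(14,1) + (13,1)
step 3: (97, 7)  from 1·(83,6) + (14,1)
→ (97, 7).  Check: 97²=9409, 192·7²=9408, difference 1.
n=2: (97,7)∘(97,7) = (97·97+192·7·7, 97·7+7·97) = (18817,1358)
n=3: (18817,1358)∘(97,7) = (97·18817+192·7·1358, 97·1358+7·18817) = (3650401,263445)
n=4: (3650401,263445)∘(97,7) = (97·3650401+192·7·263445, 97·263445+7·3650401) = (708158977,51106972)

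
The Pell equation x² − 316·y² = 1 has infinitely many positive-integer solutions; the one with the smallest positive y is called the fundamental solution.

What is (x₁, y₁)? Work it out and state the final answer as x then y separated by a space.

12799 720

d=316: √d = [17; 1,3,2,8,2,3,1,34] (ℓ=8, even), read p_7/q_7
a_0=17:  p_0=17·1+0=17,  q_0=17·0+1=1
…
a_2=3:  p_2=3·18+17=71,  q_2=3·1+1=4
…
a_4=8:  p_4=8·160+71=1351,  q_4=8·9+4=76
a_5=2:  p_5=2·1351+160=2862,  q_5=2·76+9=161
a_6=3:  p_6=3·2862+1351=9937,  q_6=3·161+76=559
a_7=1:  p_7=1·9937+2862=12799,  q_7=1·559+161=720
fundamental: x₁=12799, y₁=720  (since 163814401 − 316·518400 = 1)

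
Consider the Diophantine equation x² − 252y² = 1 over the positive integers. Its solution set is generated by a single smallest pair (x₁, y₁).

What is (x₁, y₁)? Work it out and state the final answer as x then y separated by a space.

127 8

√252 → a₀=15, period (1,6,1,30); ℓ=4 even so k=3
a_0=15:  p_0=15·1+0=15,  q_0=15·0+1=1
…
a_2=6:  p_2=6·16+15=111,  q_2=6·1+1=7
a_3=1:  p_3=1·111+16=127,  q_3=1·7+1=8
(x₁, y₁) = (127, 8);  127² − 252·8² = 1 ✓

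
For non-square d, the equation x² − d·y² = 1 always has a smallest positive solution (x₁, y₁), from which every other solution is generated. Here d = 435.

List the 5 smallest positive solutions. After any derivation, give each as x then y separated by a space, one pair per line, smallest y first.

146 7
42631 2044
12448106 596841
3634804321 174275528
1061350413626 50887857335

[20; 1,5,1,40] for √435; ℓ=4 ⇒ convergent index 3
a_0=20:  p_0=20·1+0=20,  q_0=20·0+1=1
a_1=1:  p_1=1·20+1=21,  q_1=1·1+0=1
a_2=5:  p_2=5·21+20=125,  q_2=5·1+1=6
a_3=1:  p_3=1·125+21=146,  q_3=1·6+1=7
→ (146, 7).  Check: 146²=21316, 435·7²=21315, difference 1.
n=2: (146,7)∘(146,7) = (146·146+435·7·7, 146·7+7·146) = (42631,2044)
n=3: (42631,2044)∘(146,7) = (146·42631+435·7·2044, 146·2044+7·42631) = (12448106,596841)
n=4: (12448106,596841)∘(146,7) = (146·12448106+435·7·596841, 146·596841+7·12448106) = (3634804321,174275528)
n=5: (3634804321,174275528)∘(146,7) = (146·3634804321+435·7·174275528, 146·174275528+7·3634804321) = (1061350413626,50887857335)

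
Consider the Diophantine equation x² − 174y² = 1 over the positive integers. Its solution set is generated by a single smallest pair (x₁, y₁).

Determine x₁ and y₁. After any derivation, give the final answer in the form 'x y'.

1451 110

[13; 5,4,5,26] for √174; ℓ=4 ⇒ convergent index 3
step 0: (13, 1)  from 13·(1,0) + (0,1)
step 1: (66, 5)  from 5·(13,1) + (1,0)
step 2: (277, 21)  from 4·(66,5) + (13,1)
step 3: (1451, 110)  from 5·(277,21) + (66,5)
→ (1451, 110).  Check: 1451²=2105401, 174·110²=2105400, difference 1.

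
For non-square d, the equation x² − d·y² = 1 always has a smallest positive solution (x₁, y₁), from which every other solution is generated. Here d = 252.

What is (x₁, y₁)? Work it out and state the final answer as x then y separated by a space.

√252 = [15; 1,6,1,30, …], period ℓ=4 (even) → k=3
step 0: (15, 1)  from 15·(1,0) + (0,1)
…
step 2: (111, 7)  from 6·(16,1) + (15,1)
step 3: (127, 8)  from 1·(111,7) + (16,1)
fundamental: x₁=127, y₁=8  (since 16129 − 252·64 = 1)

127 8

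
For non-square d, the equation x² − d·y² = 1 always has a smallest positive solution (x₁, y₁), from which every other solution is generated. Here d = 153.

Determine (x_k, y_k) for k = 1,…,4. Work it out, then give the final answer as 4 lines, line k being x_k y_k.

2177 176
9478657 766304
41270070401 3336487440
179689877047297 14527065547456

√153 = [12; 2,1,2,2,2,1,2,24, …], period ℓ=8 (even) → k=7
i=0: a=12 ⇒ p=12, q=1
i=1: a=2 ⇒ p=25, q=2
…
i=3: a=2 ⇒ p=99, q=8
…
i=5: a=2 ⇒ p=569, q=46
i=6: a=1 ⇒ p=804, q=65
i=7: a=2 ⇒ p=2177, q=176
→ (2177, 176).  Check: 2177²=4739329, 153·176²=4739328, difference 1.
(2177+176√153)^2 = 9478657 + 766304√153
(2177+176√153)^3 = 41270070401 + 3336487440√153
(2177+176√153)^4 = 179689877047297 + 14527065547456√153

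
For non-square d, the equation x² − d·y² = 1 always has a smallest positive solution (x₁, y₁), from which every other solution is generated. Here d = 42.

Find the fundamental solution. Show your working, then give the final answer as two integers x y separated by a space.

13 2

[6; 2,12] for √42; ℓ=2 ⇒ convergent index 1
i=0: a=6 ⇒ p=6, q=1
i=1: a=2 ⇒ p=13, q=2
→ (13, 2).  Check: 13²=169, 42·2²=168, difference 1.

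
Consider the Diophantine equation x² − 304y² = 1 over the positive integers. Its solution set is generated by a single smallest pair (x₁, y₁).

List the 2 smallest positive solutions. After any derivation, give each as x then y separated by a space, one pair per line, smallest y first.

√304 = [17; 2,3,2,1,1,1,1,1,2,3,2,34, …], period ℓ=12 (even) → k=11
a_0=17:  p_0=17·1+0=17,  q_0=17·0+1=1
…
a_4=1:  p_4=1·279+122=401,  q_4=1·16+7=23
a_5=1:  p_5=1·401+279=680,  q_5=1·23+16=39
a_6=1:  p_6=1·680+401=1081,  q_6=1·39+23=62
…
a_8=1:  p_8=1·1761+1081=2842,  q_8=1·101+62=163
…
a_10=3:  p_10=3·7445+2842=25177,  q_10=3·427+163=1444
a_11=2:  p_11=2·25177+7445=57799,  q_11=2·1444+427=3315
→ (57799, 3315).  Check: 57799²=3340724401, 304·3315²=3340724400, difference 1.
k=2:  x_2 = 57799·57799+304·3315·3315 = 6681448801,  y_2 = 57799·3315+3315·57799 = 383207370

57799 3315
6681448801 383207370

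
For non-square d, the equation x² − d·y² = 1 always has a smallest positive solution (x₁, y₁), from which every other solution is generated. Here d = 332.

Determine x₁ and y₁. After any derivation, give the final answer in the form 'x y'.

13447 738

d=332: √d = [18; 4,1,1,8,1,1,4,36] (ℓ=8, even), read p_7/q_7
k=0  a_k=18  p_k/q_k = 18/1
k=1  a_k=4  p_k/q_k = 73/4
…
k=4  a_k=8  p_k/q_k = 1403/77
k=5  a_k=1  p_k/q_k = 1567/86
k=6  a_k=1  p_k/q_k = 2970/163
k=7  a_k=4  p_k/q_k = 13447/738
→ (13447, 738).  Check: 13447²=180821809, 332·738²=180821808, difference 1.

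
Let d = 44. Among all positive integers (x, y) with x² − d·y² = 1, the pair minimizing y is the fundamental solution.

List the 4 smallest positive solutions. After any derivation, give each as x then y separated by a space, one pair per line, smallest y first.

√44 = [6; 1,1,1,2,1,1,1,12, …], period ℓ=8 (even) → k=7
a_0=6:  p_0=6·1+0=6,  q_0=6·0+1=1
a_1=1:  p_1=1·6+1=7,  q_1=1·1+0=1
a_2=1:  p_2=1·7+6=13,  q_2=1·1+1=2
a_3=1:  p_3=1·13+7=20,  q_3=1·2+1=3
a_4=2:  p_4=2·20+13=53,  q_4=2·3+2=8
a_5=1:  p_5=1·53+20=73,  q_5=1·8+3=11
a_6=1:  p_6=1·73+53=126,  q_6=1·11+8=19
a_7=1:  p_7=1·126+73=199,  q_7=1·19+11=30
fundamental: x₁=199, y₁=30  (since 39601 − 44·900 = 1)
k=2:  x_2 = 199·199+44·30·30 = 79201,  y_2 = 199·30+30·199 = 11940
k=3:  x_3 = 199·79201+44·30·11940 = 31521799,  y_3 = 199·11940+30·79201 = 4752090
k=4:  x_4 = 199·31521799+44·30·4752090 = 12545596801,  y_4 = 199·4752090+30·31521799 = 1891319880

199 30
79201 11940
31521799 4752090
12545596801 1891319880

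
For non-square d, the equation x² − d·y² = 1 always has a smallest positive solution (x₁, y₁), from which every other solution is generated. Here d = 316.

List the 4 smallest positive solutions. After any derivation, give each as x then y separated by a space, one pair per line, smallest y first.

12799 720
327628801 18430560
8386642035199 471785474160
214681262489395201 12076764549117120

√316 → a₀=17, period (1,3,2,8,2,3,1,34); ℓ=8 even so k=7
i=0: a=17 ⇒ p=17, q=1
…
i=2: a=3 ⇒ p=71, q=4
i=3: a=2 ⇒ p=160, q=9
i=4: a=8 ⇒ p=1351, q=76
i=5: a=2 ⇒ p=2862, q=161
i=6: a=3 ⇒ p=9937, q=559
i=7: a=1 ⇒ p=12799, q=720
fundamental: x₁=12799, y₁=720  (since 163814401 − 316·518400 = 1)
(12799+720√316)^2 = 327628801 + 18430560√316
(12799+720√316)^3 = 8386642035199 + 471785474160√316
(12799+720√316)^4 = 214681262489395201 + 12076764549117120√316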